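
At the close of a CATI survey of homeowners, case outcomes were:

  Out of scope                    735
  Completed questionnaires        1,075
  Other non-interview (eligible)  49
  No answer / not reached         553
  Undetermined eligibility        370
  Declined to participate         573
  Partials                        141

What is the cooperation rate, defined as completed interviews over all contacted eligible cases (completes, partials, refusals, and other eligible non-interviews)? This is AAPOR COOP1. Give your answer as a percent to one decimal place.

Numerator = 1075
Base = 1075 + 141 + 573 + 49 = 1838
COOP1 = 1075 / 1838 = 0.5849

58.5%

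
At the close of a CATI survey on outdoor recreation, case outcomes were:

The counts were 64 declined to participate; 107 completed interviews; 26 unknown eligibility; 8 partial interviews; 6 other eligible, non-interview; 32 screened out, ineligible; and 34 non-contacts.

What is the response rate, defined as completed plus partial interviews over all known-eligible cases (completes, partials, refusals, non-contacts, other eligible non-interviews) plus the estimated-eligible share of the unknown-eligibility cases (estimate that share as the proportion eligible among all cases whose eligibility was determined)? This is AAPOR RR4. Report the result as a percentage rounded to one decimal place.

47.6%

Top = 107 + 8 = 115
Known eligible = 107 + 8 + 64 + 34 + 6 = 219
e = 219 / (219 + 32) = 219 / 251 = 0.8725
Estimated eligible among unknowns = 0.8725 × 26 = 22.69
Denominator = 219 + 22.69 = 241.69
RR4 = 115 / 241.69 = 0.4758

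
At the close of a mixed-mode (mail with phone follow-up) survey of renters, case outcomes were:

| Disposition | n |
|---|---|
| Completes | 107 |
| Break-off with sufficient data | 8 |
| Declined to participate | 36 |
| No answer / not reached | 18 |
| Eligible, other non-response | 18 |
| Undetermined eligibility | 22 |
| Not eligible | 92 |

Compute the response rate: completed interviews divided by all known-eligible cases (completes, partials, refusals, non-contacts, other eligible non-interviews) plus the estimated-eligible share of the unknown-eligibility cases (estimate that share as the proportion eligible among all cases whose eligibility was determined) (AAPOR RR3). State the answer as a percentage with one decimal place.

53.0%

Numerator = 107
Determined eligible = 107 + 8 + 36 + 18 + 18 = 187
e = 187 / (187 + 92) = 187 / 279 = 0.6703
Estimated eligible among unknowns = 0.6703 × 22 = 14.75
Denominator = 187 + 14.75 = 201.75
RR3 = 107 / 201.75 = 0.5304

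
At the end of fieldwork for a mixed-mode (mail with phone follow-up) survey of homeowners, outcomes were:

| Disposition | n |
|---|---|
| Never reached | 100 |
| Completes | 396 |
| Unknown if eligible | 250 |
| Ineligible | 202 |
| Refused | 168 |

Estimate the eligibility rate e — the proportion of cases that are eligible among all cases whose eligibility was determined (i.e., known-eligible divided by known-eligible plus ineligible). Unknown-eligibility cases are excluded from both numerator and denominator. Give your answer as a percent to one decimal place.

Known eligible → 396 + 168 + 100 = 664
e = 664 / (664 + 202) = 664 / 866 = 0.7667

76.7%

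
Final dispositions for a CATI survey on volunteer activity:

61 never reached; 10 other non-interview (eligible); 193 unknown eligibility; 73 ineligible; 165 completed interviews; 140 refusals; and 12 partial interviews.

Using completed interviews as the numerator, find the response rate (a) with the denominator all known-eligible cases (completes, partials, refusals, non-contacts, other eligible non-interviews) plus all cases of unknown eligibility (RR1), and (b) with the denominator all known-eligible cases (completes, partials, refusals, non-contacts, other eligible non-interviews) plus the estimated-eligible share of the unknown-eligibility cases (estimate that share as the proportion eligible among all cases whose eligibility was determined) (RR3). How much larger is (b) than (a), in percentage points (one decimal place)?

1.6

Numerator: 165
Base: 165 + 12 + 140 + 61 + 10 + 193 = 581
RR1 = 165 / 581 = 0.2840
Determined eligible: 165 + 12 + 140 + 61 + 10 = 388
e = 388 / (388 + 73) = 388 / 461 = 0.8416
e × U: 0.8416 × 193 = 162.43
Base: 388 + 162.43 = 550.43
RR3 = 165 / 550.43 = 0.2998
Difference = 29.98 − 28.40 = 1.58 percentage points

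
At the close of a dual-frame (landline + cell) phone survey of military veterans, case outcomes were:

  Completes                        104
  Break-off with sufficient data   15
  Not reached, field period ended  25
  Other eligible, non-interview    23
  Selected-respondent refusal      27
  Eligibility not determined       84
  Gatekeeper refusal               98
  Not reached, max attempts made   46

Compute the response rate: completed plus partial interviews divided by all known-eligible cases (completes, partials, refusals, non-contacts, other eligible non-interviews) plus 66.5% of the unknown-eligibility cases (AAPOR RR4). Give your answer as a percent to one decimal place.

30.2%

Refusal or break-off = 98 + 27 = 125
Never reached = 25 + 46 = 71
Top = 104 + 15 = 119
Known eligible = 104 + 15 + 125 + 71 + 23 = 338
Eligible share of unknowns = 0.6650 × 84 = 55.86
Denom = 338 + 55.86 = 393.86
RR4 = 119 / 393.86 = 0.3021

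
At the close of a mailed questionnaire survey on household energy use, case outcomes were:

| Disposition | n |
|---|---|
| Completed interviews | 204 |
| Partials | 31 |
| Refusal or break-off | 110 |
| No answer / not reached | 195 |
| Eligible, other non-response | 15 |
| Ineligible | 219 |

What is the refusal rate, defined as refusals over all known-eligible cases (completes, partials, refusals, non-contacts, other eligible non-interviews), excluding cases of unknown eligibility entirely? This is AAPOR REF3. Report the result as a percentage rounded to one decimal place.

Num = 110
Denom = 204 + 31 + 110 + 195 + 15 = 555
REF3 = 110 / 555 = 0.1982

19.8%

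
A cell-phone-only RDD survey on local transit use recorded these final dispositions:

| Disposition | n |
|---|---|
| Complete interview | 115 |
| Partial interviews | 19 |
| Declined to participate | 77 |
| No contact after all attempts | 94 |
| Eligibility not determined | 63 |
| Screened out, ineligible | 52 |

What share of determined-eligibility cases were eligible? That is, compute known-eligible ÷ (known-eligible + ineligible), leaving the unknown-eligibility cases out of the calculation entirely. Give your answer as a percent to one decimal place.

Known eligible = 115 + 19 + 77 + 94 = 305
e = 305 / (305 + 52) = 305 / 357 = 0.8543

85.4%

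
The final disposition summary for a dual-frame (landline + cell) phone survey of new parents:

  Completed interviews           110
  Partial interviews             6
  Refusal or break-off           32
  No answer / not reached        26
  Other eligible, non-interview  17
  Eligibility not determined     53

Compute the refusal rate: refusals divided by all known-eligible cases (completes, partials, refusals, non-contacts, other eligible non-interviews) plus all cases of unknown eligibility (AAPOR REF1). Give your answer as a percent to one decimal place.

13.1%

Num: 32
Denom: 110 + 6 + 32 + 26 + 17 + 53 = 244
REF1 = 32 / 244 = 0.1311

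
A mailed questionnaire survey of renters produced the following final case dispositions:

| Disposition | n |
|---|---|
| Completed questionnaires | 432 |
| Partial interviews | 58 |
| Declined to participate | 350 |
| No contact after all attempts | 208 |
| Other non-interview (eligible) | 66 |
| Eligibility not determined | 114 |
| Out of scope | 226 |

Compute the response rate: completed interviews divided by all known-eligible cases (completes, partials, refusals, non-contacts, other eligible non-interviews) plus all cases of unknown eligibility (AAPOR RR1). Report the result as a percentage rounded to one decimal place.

35.2%

Numerator: 432
Base: 432 + 58 + 350 + 208 + 66 + 114 = 1228
RR1 = 432 / 1228 = 0.3518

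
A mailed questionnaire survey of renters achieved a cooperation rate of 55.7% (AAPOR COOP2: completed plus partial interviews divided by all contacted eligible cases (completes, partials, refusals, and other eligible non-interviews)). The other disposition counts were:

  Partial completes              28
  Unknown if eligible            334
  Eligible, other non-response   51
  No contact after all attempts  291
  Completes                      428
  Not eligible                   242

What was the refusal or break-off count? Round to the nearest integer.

312

Top → 428 + 28 = 456
COOP2 = 456 / D = 0.557
D = 456 / 0.557 = 818.7
Other denominator terms total 507
refusal or break-off = 818.7 − 507 ≈ 312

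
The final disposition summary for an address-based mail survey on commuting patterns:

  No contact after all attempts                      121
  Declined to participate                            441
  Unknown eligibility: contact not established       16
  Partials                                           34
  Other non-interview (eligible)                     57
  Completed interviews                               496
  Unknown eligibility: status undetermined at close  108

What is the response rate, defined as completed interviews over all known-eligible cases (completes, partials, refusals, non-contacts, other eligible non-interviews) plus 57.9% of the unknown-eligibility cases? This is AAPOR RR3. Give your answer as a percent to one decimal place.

Unknown if eligible = 16 + 108 = 124
Num = 496
Determined eligible = 496 + 34 + 441 + 121 + 57 = 1149
Eligible share of unknowns = 0.5790 × 124 = 71.80
Denominator = 1149 + 71.80 = 1220.80
RR3 = 496 / 1220.80 = 0.4063

40.6%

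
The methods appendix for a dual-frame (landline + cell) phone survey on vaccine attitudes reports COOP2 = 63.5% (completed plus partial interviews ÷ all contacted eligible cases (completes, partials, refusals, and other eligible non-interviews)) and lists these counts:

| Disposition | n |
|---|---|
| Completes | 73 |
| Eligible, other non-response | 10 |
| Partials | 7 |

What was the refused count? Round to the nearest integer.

Numerator → 73 + 7 = 80
COOP2 = 80 / D = 0.635
D = 80 / 0.635 = 126.0
Other denominator terms total 90
refused = 126.0 − 90 ≈ 36

36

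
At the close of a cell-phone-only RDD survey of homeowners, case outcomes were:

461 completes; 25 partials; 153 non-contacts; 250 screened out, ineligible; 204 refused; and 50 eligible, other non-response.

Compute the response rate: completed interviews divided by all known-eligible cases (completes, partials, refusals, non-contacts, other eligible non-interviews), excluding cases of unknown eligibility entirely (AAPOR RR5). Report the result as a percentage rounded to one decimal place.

51.6%

Top: 461
Denominator: 461 + 25 + 204 + 153 + 50 = 893
RR5 = 461 / 893 = 0.5162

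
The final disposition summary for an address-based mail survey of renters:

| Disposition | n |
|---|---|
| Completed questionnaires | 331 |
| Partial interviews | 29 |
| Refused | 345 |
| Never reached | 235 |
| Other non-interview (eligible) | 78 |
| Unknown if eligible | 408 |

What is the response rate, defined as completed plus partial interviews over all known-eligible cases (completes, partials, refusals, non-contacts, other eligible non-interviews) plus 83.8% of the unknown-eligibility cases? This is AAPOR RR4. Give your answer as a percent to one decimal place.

Top = 331 + 29 = 360
Eligible (known) = 331 + 29 + 345 + 235 + 78 = 1018
Estimated eligible among unknowns = 0.8380 × 408 = 341.90
Base = 1018 + 341.90 = 1359.90
RR4 = 360 / 1359.90 = 0.2647

26.5%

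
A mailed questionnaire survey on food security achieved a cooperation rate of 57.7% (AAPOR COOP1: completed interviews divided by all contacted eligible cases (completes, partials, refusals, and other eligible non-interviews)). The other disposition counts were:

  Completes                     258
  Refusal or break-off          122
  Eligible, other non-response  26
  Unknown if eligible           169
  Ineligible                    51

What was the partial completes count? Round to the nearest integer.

41

COOP1 = 258 / D = 0.577
D = 258 / 0.577 = 447.1
Other denominator terms total 406
partial completes = 447.1 − 406 ≈ 41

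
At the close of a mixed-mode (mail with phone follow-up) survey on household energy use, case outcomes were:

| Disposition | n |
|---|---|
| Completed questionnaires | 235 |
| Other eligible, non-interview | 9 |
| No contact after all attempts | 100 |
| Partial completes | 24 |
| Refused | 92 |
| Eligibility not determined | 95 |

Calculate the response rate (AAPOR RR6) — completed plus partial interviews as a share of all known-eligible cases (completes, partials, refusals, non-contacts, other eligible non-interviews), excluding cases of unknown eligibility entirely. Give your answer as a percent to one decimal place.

Num → 235 + 24 = 259
Base → 235 + 24 + 92 + 100 + 9 = 460
RR6 = 259 / 460 = 0.5630

56.3%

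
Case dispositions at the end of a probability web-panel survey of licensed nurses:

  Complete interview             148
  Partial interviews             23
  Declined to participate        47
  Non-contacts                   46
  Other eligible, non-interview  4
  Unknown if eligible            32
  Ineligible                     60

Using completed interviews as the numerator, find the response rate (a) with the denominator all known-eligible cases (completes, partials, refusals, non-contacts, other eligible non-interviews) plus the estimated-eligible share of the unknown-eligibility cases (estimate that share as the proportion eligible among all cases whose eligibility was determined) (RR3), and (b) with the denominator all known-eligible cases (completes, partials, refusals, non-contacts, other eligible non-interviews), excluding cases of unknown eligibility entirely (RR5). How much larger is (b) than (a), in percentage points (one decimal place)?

Top = 148
Determined eligible = 148 + 23 + 47 + 46 + 4 = 268
e = 268 / (268 + 60) = 268 / 328 = 0.8171
Estimated eligible among unknowns = 0.8171 × 32 = 26.15
Denom = 268 + 26.15 = 294.15
RR3 = 148 / 294.15 = 0.5031
Denom = 148 + 23 + 47 + 46 + 4 = 268
RR5 = 148 / 268 = 0.5522
Difference = 55.22 − 50.31 = 4.91 percentage points

4.9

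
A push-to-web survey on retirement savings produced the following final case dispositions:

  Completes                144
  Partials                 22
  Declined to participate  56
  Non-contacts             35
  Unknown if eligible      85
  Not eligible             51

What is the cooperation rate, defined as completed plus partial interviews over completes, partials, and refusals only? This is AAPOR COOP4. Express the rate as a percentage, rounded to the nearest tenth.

74.8%

Top = 144 + 22 = 166
Denom = 144 + 22 + 56 = 222
COOP4 = 166 / 222 = 0.7477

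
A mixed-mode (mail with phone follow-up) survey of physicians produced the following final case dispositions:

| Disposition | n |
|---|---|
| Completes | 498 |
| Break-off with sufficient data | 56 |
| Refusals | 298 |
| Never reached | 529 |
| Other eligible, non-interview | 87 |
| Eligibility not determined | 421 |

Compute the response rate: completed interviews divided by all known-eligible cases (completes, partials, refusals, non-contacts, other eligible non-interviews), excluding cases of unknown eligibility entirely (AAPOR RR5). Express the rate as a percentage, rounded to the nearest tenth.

33.9%

Num = 498
Base = 498 + 56 + 298 + 529 + 87 = 1468
RR5 = 498 / 1468 = 0.3392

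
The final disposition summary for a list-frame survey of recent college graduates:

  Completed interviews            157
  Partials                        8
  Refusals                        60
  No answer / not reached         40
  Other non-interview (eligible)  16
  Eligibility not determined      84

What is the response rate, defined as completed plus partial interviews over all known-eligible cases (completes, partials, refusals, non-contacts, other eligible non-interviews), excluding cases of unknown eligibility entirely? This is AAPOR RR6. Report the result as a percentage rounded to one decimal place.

Top: 157 + 8 = 165
Denominator: 157 + 8 + 60 + 40 + 16 = 281
RR6 = 165 / 281 = 0.5872

58.7%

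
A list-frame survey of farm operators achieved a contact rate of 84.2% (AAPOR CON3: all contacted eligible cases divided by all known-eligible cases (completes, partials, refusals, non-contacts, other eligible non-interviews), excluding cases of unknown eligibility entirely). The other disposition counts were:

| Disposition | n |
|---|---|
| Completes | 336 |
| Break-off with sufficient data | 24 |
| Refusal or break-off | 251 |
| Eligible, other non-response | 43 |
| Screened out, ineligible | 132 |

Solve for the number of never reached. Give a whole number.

123

Numerator → 336 + 24 + 251 + 43 = 654
CON3 = 654 / D = 0.842
D = 654 / 0.842 = 776.7
Rest of base = 654
never reached = 776.7 − 654 ≈ 123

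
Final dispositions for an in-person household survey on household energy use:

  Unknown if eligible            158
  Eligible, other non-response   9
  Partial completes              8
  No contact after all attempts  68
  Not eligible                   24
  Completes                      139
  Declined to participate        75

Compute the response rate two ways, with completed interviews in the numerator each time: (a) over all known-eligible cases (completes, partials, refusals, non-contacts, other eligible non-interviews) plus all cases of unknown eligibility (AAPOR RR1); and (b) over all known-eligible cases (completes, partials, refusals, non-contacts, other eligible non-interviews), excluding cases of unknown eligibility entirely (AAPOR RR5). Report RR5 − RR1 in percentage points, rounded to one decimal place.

Num: 139
Denominator: 139 + 8 + 75 + 68 + 9 + 158 = 457
RR1 = 139 / 457 = 0.3042
Denominator: 139 + 8 + 75 + 68 + 9 = 299
RR5 = 139 / 299 = 0.4649
Difference = 46.49 − 30.42 = 16.07 percentage points

16.1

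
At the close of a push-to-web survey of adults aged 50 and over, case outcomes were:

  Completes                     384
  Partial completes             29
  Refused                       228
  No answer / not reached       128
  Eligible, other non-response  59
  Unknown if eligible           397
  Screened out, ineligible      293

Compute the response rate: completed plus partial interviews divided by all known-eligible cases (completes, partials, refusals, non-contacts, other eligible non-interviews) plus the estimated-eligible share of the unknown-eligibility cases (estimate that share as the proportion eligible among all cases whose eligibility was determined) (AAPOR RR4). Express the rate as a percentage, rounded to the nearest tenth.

36.8%

Num → 384 + 29 = 413
Eligible (known) → 384 + 29 + 228 + 128 + 59 = 828
e = 828 / (828 + 293) = 828 / 1121 = 0.7386
e × U → 0.7386 × 397 = 293.22
Denominator → 828 + 293.22 = 1121.22
RR4 = 413 / 1121.22 = 0.3683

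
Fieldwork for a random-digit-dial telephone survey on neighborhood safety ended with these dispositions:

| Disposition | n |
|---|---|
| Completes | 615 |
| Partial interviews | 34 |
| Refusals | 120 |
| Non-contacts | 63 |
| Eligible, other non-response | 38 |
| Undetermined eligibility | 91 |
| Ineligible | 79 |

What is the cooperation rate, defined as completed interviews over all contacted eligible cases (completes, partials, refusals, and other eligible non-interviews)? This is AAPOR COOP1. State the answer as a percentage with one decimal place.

Num: 615
Base: 615 + 34 + 120 + 38 = 807
COOP1 = 615 / 807 = 0.7621

76.2%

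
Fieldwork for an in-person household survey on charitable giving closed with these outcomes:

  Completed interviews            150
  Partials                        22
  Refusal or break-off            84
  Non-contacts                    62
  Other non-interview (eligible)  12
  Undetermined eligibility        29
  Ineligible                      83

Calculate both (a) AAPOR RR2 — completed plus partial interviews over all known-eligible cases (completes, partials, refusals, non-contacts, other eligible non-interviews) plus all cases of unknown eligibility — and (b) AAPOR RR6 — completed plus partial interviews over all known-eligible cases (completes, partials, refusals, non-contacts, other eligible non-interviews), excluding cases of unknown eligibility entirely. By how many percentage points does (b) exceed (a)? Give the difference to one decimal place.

Top → 150 + 22 = 172
Denominator → 150 + 22 + 84 + 62 + 12 + 29 = 359
RR2 = 172 / 359 = 0.4791
Denominator → 150 + 22 + 84 + 62 + 12 = 330
RR6 = 172 / 330 = 0.5212
Difference = 52.12 − 47.91 = 4.21 percentage points

4.2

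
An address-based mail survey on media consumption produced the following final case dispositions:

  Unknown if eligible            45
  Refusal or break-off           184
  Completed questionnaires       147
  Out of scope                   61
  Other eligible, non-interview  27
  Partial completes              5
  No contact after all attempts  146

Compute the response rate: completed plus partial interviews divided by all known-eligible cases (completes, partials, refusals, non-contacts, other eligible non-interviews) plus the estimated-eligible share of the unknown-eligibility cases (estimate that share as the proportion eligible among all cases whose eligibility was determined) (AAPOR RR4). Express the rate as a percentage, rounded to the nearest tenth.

Numerator: 147 + 5 = 152
Determined eligible: 147 + 5 + 184 + 146 + 27 = 509
e = 509 / (509 + 61) = 509 / 570 = 0.8930
Estimated eligible among unknowns: 0.8930 × 45 = 40.19
Denom: 509 + 40.19 = 549.19
RR4 = 152 / 549.19 = 0.2768

27.7%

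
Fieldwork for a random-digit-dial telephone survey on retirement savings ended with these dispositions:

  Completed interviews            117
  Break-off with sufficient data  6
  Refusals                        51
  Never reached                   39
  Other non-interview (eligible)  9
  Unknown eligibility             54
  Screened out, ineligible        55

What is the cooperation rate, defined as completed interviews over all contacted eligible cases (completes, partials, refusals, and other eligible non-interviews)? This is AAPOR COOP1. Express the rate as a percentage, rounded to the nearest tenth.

Top: 117
Denominator: 117 + 6 + 51 + 9 = 183
COOP1 = 117 / 183 = 0.6393

63.9%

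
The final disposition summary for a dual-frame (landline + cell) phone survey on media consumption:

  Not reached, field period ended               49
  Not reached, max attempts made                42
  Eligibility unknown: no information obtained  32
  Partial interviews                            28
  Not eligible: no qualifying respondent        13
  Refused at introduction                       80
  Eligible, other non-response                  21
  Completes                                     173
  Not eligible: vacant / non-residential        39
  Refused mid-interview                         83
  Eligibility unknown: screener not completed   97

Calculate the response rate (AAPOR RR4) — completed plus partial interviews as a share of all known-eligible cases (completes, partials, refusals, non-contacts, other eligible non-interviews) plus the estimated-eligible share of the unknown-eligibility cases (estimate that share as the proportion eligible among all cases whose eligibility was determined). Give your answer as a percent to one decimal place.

Declined to participate = 80 + 83 = 163
Never reached = 49 + 42 = 91
Unknown eligibility = 97 + 32 = 129
Ineligible = 13 + 39 = 52
Num: 173 + 28 = 201
Known eligible: 173 + 28 + 163 + 91 + 21 = 476
e = 476 / (476 + 52) = 476 / 528 = 0.9015
Eligible share of unknowns: 0.9015 × 129 = 116.29
Denominator: 476 + 116.29 = 592.29
RR4 = 201 / 592.29 = 0.3394

33.9%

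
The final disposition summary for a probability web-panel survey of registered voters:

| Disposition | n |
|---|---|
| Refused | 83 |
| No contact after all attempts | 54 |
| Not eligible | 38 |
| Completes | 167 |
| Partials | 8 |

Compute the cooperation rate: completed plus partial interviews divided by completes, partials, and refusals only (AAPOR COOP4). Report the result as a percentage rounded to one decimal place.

Num = 167 + 8 = 175
Denominator = 167 + 8 + 83 = 258
COOP4 = 175 / 258 = 0.6783

67.8%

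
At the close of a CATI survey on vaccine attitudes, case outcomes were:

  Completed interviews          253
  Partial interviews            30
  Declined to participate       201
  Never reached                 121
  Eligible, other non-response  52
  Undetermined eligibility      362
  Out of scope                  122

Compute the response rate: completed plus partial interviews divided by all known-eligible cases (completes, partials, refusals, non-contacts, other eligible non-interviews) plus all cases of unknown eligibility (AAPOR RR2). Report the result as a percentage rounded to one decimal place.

Top → 253 + 30 = 283
Denominator → 253 + 30 + 201 + 121 + 52 + 362 = 1019
RR2 = 283 / 1019 = 0.2777

27.8%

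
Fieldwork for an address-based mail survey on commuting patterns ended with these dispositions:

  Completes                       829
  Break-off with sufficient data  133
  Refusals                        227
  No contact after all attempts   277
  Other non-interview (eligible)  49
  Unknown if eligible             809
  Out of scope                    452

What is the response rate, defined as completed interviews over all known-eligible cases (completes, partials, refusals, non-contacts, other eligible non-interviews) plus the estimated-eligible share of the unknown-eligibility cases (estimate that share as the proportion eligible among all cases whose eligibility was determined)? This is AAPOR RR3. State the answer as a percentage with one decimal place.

38.8%

Numerator = 829
Known eligible = 829 + 133 + 227 + 277 + 49 = 1515
e = 1515 / (1515 + 452) = 1515 / 1967 = 0.7702
e × U = 0.7702 × 809 = 623.09
Base = 1515 + 623.09 = 2138.09
RR3 = 829 / 2138.09 = 0.3877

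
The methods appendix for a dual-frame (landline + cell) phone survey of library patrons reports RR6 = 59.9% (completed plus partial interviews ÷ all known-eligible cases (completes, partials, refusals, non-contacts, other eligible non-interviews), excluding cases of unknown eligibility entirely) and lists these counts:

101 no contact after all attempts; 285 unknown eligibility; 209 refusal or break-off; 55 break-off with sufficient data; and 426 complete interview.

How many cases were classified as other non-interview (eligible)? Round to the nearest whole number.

Num = 426 + 55 = 481
RR6 = 481 / D = 0.599
D = 481 / 0.599 = 803.0
Remaining denominator categories sum to 791
other non-interview (eligible) = 803.0 − 791 ≈ 12

12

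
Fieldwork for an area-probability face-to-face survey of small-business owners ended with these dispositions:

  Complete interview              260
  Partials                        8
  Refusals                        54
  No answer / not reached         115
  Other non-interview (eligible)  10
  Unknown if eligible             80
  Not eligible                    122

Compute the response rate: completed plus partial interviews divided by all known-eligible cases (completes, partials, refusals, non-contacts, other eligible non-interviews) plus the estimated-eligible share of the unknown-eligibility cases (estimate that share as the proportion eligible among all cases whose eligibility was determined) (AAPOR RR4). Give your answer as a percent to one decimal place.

52.6%

Num: 260 + 8 = 268
Eligible (known): 260 + 8 + 54 + 115 + 10 = 447
e = 447 / (447 + 122) = 447 / 569 = 0.7856
Eligible share of unknowns: 0.7856 × 80 = 62.85
Denominator: 447 + 62.85 = 509.85
RR4 = 268 / 509.85 = 0.5256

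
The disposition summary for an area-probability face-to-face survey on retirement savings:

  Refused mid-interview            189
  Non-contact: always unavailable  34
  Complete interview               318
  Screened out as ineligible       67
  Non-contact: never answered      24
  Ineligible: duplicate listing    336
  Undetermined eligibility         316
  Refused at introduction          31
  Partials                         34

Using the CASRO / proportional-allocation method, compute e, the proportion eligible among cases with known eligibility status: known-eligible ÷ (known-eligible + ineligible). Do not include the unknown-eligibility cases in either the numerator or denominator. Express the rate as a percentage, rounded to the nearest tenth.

Declined to participate = 31 + 189 = 220
Non-contacts = 24 + 34 = 58
Not eligible = 67 + 336 = 403
Eligible (known): 318 + 34 + 220 + 58 = 630
e = 630 / (630 + 403) = 630 / 1033 = 0.6099

61.0%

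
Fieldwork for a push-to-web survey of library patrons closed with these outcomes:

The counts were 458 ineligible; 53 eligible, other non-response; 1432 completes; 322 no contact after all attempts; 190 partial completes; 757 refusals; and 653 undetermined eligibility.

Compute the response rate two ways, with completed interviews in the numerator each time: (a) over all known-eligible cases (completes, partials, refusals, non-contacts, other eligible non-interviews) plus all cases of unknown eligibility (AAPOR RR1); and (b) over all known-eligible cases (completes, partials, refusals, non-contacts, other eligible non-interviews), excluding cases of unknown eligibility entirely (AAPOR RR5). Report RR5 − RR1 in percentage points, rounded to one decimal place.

10.0

Top → 1432
Denominator → 1432 + 190 + 757 + 322 + 53 + 653 = 3407
RR1 = 1432 / 3407 = 0.4203
Denominator → 1432 + 190 + 757 + 322 + 53 = 2754
RR5 = 1432 / 2754 = 0.5200
Difference = 52.00 − 42.03 = 9.97 percentage points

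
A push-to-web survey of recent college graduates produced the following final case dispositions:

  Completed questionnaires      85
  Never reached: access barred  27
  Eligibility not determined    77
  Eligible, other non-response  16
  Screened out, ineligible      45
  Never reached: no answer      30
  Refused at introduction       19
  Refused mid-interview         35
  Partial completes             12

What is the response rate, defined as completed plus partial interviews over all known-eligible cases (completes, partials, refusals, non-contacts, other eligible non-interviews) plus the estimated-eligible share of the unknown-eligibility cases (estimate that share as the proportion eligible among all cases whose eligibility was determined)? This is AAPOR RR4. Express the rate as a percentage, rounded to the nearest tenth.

33.7%

Refused = 19 + 35 = 54
Never reached = 30 + 27 = 57
Numerator → 85 + 12 = 97
Determined eligible → 85 + 12 + 54 + 57 + 16 = 224
e = 224 / (224 + 45) = 224 / 269 = 0.8327
e × U → 0.8327 × 77 = 64.12
Denominator → 224 + 64.12 = 288.12
RR4 = 97 / 288.12 = 0.3367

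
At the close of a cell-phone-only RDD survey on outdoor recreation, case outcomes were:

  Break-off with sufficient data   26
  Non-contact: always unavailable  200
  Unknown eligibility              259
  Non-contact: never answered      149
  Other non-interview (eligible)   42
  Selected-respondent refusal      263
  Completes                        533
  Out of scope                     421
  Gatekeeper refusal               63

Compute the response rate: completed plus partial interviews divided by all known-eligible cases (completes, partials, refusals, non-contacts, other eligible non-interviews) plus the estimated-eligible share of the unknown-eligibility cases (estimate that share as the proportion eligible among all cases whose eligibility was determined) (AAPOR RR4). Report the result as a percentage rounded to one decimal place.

Declined to participate = 63 + 263 = 326
Never reached = 149 + 200 = 349
Top = 533 + 26 = 559
Known eligible = 533 + 26 + 326 + 349 + 42 = 1276
e = 1276 / (1276 + 421) = 1276 / 1697 = 0.7519
e × U = 0.7519 × 259 = 194.74
Base = 1276 + 194.74 = 1470.74
RR4 = 559 / 1470.74 = 0.3801

38.0%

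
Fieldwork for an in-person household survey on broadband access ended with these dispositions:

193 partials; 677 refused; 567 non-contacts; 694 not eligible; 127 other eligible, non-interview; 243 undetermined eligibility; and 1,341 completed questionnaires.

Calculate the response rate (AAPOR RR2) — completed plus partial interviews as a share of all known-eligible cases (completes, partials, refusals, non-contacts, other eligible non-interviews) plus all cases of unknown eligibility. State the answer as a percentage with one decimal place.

48.7%

Num = 1341 + 193 = 1534
Denominator = 1341 + 193 + 677 + 567 + 127 + 243 = 3148
RR2 = 1534 / 3148 = 0.4873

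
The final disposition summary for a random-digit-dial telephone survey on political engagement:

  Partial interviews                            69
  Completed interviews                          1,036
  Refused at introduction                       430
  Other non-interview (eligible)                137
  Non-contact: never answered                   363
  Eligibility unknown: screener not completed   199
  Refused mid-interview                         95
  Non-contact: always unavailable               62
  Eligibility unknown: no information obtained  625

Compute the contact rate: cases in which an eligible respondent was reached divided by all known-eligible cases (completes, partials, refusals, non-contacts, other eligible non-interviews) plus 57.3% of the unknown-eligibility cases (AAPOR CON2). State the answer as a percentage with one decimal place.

Declined to participate = 430 + 95 = 525
No answer / not reached = 363 + 62 = 425
Unknown if eligible = 199 + 625 = 824
Numerator: 1036 + 69 + 525 + 137 = 1767
Determined eligible: 1036 + 69 + 525 + 425 + 137 = 2192
Estimated eligible among unknowns: 0.5730 × 824 = 472.15
Denom: 2192 + 472.15 = 2664.15
CON2 = 1767 / 2664.15 = 0.6633

66.3%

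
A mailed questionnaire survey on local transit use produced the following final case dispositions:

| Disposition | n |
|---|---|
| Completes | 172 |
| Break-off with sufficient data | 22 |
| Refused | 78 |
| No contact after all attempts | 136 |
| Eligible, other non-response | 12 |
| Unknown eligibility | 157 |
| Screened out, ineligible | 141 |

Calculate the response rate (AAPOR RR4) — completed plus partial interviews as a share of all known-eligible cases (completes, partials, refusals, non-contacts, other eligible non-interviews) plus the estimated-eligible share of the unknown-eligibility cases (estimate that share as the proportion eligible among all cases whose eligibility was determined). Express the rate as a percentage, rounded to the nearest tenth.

36.1%

Top: 172 + 22 = 194
Known eligible: 172 + 22 + 78 + 136 + 12 = 420
e = 420 / (420 + 141) = 420 / 561 = 0.7487
Estimated eligible among unknowns: 0.7487 × 157 = 117.55
Denom: 420 + 117.55 = 537.55
RR4 = 194 / 537.55 = 0.3609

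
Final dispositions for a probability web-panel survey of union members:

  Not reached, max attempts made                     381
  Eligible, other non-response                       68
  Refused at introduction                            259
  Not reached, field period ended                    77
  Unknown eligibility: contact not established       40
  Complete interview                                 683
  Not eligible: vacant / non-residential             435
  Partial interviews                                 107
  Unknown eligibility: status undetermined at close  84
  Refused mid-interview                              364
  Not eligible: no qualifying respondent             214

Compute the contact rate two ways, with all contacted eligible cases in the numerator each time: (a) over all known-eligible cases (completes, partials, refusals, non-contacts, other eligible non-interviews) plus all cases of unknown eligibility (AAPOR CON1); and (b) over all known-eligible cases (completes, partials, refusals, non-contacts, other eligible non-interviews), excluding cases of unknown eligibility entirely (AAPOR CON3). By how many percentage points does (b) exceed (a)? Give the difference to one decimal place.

Refusal or break-off = 259 + 364 = 623
No answer / not reached = 77 + 381 = 458
Unknown eligibility = 40 + 84 = 124
Out of scope = 214 + 435 = 649
Numerator = 683 + 107 + 623 + 68 = 1481
Denominator = 683 + 107 + 623 + 458 + 68 + 124 = 2063
CON1 = 1481 / 2063 = 0.7179
Denominator = 683 + 107 + 623 + 458 + 68 = 1939
CON3 = 1481 / 1939 = 0.7638
Difference = 76.38 − 71.79 = 4.59 percentage points

4.6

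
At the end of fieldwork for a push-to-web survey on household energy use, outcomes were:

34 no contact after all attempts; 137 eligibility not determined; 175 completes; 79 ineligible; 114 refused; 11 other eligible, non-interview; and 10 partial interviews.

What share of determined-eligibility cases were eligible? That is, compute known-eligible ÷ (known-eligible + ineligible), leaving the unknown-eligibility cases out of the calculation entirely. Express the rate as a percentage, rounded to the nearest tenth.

81.3%

Known eligible: 175 + 10 + 114 + 34 + 11 = 344
e = 344 / (344 + 79) = 344 / 423 = 0.8132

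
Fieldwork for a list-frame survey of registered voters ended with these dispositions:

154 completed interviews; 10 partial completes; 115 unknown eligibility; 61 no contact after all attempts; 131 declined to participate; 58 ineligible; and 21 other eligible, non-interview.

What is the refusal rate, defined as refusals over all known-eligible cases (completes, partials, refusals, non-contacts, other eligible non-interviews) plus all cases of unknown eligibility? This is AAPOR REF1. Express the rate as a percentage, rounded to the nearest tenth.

26.6%

Top: 131
Denominator: 154 + 10 + 131 + 61 + 21 + 115 = 492
REF1 = 131 / 492 = 0.2663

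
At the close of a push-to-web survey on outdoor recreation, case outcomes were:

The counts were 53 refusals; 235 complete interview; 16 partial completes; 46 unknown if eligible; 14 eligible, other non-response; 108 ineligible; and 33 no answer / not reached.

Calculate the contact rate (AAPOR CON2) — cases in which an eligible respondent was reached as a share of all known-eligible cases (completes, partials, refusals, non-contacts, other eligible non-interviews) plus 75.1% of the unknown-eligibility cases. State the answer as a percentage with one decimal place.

Num → 235 + 16 + 53 + 14 = 318
Known eligible → 235 + 16 + 53 + 33 + 14 = 351
Estimated eligible among unknowns → 0.7510 × 46 = 34.55
Denominator → 351 + 34.55 = 385.55
CON2 = 318 / 385.55 = 0.8248

82.5%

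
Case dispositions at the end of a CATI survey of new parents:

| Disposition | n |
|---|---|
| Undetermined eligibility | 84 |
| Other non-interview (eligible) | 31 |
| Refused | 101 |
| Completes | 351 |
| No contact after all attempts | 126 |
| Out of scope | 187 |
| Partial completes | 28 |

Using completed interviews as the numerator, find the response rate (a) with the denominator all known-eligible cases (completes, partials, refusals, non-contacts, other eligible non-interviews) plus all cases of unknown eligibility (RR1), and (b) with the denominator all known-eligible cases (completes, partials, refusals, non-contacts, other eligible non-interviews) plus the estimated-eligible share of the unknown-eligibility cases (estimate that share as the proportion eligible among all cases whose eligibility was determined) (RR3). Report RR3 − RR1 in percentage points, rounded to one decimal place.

1.3

Top → 351
Base → 351 + 28 + 101 + 126 + 31 + 84 = 721
RR1 = 351 / 721 = 0.4868
Eligible (known) → 351 + 28 + 101 + 126 + 31 = 637
e = 637 / (637 + 187) = 637 / 824 = 0.7731
Estimated eligible among unknowns → 0.7731 × 84 = 64.94
Base → 637 + 64.94 = 701.94
RR3 = 351 / 701.94 = 0.5000
Difference = 50.00 − 48.68 = 1.32 percentage points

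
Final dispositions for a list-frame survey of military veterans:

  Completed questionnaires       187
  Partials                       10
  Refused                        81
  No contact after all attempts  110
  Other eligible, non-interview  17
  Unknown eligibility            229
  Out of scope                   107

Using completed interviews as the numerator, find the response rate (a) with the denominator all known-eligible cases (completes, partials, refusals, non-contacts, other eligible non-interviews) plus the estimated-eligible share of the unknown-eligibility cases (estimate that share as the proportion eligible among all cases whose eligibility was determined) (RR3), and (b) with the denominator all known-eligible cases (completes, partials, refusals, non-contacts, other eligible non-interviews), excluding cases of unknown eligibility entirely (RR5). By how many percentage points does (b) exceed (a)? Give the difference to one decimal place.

Num → 187
Determined eligible → 187 + 10 + 81 + 110 + 17 = 405
e = 405 / (405 + 107) = 405 / 512 = 0.7910
e × U → 0.7910 × 229 = 181.14
Base → 405 + 181.14 = 586.14
RR3 = 187 / 586.14 = 0.3190
Base → 187 + 10 + 81 + 110 + 17 = 405
RR5 = 187 / 405 = 0.4617
Difference = 46.17 − 31.90 = 14.27 percentage points

14.3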